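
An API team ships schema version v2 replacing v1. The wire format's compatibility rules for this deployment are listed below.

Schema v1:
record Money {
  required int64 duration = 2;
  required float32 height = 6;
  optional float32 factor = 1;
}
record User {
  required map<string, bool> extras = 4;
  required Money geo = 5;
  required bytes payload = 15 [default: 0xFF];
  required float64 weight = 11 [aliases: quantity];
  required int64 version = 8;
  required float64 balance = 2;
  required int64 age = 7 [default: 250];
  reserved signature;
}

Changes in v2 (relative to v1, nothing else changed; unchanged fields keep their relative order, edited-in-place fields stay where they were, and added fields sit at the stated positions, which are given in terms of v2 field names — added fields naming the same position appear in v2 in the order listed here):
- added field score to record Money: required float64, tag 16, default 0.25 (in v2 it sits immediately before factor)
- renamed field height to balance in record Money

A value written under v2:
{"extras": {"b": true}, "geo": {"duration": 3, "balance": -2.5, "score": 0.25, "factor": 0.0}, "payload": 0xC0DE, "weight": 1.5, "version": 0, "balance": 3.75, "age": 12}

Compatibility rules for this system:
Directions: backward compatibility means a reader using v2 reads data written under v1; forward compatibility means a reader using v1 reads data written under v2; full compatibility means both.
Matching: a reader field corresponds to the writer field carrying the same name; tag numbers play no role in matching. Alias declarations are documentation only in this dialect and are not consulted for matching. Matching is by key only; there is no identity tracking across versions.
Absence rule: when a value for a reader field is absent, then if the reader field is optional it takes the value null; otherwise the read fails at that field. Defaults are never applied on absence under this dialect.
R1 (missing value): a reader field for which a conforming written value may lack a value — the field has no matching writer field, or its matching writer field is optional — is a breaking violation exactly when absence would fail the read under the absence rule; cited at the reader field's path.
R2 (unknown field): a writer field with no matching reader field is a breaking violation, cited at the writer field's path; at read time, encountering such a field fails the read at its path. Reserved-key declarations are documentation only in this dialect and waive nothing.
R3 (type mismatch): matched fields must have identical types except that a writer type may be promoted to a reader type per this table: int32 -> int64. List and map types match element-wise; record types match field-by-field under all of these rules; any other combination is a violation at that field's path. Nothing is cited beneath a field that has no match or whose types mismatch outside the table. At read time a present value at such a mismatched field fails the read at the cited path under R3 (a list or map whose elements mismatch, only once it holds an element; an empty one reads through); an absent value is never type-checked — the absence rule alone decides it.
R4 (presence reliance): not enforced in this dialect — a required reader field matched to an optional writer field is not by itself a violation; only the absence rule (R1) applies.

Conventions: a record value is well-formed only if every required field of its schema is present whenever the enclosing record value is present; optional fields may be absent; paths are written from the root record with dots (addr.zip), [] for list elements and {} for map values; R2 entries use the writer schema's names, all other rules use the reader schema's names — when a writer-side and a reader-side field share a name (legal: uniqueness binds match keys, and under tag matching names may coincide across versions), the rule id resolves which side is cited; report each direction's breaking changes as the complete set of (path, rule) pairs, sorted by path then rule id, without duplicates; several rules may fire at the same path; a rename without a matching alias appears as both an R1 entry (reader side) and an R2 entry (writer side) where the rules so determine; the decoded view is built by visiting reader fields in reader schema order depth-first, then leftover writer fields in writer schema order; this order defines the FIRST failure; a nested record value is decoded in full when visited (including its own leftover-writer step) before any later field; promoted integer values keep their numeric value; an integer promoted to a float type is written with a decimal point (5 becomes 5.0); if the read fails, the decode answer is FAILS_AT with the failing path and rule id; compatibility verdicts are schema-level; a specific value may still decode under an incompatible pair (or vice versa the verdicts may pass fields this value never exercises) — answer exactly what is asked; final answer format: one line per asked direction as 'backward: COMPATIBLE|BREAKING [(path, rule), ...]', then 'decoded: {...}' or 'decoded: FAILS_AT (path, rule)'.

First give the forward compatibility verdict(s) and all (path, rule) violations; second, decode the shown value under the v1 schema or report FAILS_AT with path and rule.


forward: BREAKING [(geo.balance, R2), (geo.height, R1), (geo.score, R2)]; decoded: FAILS_AT (geo.height, R1)

in User below, arrows point writer -> reader
forward for User (reader v1, writer v2):
  extras <- extras (map<string, bool> -> map<string, bool>, writer required)
  geo <- geo (Money -> Money, writer required)
  payload <- payload (bytes -> bytes, writer required)
  weight <- weight (float64 -> float64, writer required)
  version <- version (int64 -> int64, writer required)
  balance <- balance (float64 -> float64, writer required)
  age <- age (int64 -> int64, writer required)
  geo.duration <- geo.duration (int64 -> int64, writer required)
  geo.height has no writer counterpart
  geo.factor <- geo.factor (float32 -> float32, writer optional)
  writer field geo.balance has no reader counterpart
  writer field geo.score has no reader counterpart
  violation R2 at geo.balance
  violation R1 at geo.height
  violation R2 at geo.score
  => 3 violation(s): forward is BREAKING for User
decode (reader v1):
  extras := {"b": true}
  geo.duration := 3
  read fails at geo.height under R1 (no fill)
  => FAILS_AT (geo.height, R1)


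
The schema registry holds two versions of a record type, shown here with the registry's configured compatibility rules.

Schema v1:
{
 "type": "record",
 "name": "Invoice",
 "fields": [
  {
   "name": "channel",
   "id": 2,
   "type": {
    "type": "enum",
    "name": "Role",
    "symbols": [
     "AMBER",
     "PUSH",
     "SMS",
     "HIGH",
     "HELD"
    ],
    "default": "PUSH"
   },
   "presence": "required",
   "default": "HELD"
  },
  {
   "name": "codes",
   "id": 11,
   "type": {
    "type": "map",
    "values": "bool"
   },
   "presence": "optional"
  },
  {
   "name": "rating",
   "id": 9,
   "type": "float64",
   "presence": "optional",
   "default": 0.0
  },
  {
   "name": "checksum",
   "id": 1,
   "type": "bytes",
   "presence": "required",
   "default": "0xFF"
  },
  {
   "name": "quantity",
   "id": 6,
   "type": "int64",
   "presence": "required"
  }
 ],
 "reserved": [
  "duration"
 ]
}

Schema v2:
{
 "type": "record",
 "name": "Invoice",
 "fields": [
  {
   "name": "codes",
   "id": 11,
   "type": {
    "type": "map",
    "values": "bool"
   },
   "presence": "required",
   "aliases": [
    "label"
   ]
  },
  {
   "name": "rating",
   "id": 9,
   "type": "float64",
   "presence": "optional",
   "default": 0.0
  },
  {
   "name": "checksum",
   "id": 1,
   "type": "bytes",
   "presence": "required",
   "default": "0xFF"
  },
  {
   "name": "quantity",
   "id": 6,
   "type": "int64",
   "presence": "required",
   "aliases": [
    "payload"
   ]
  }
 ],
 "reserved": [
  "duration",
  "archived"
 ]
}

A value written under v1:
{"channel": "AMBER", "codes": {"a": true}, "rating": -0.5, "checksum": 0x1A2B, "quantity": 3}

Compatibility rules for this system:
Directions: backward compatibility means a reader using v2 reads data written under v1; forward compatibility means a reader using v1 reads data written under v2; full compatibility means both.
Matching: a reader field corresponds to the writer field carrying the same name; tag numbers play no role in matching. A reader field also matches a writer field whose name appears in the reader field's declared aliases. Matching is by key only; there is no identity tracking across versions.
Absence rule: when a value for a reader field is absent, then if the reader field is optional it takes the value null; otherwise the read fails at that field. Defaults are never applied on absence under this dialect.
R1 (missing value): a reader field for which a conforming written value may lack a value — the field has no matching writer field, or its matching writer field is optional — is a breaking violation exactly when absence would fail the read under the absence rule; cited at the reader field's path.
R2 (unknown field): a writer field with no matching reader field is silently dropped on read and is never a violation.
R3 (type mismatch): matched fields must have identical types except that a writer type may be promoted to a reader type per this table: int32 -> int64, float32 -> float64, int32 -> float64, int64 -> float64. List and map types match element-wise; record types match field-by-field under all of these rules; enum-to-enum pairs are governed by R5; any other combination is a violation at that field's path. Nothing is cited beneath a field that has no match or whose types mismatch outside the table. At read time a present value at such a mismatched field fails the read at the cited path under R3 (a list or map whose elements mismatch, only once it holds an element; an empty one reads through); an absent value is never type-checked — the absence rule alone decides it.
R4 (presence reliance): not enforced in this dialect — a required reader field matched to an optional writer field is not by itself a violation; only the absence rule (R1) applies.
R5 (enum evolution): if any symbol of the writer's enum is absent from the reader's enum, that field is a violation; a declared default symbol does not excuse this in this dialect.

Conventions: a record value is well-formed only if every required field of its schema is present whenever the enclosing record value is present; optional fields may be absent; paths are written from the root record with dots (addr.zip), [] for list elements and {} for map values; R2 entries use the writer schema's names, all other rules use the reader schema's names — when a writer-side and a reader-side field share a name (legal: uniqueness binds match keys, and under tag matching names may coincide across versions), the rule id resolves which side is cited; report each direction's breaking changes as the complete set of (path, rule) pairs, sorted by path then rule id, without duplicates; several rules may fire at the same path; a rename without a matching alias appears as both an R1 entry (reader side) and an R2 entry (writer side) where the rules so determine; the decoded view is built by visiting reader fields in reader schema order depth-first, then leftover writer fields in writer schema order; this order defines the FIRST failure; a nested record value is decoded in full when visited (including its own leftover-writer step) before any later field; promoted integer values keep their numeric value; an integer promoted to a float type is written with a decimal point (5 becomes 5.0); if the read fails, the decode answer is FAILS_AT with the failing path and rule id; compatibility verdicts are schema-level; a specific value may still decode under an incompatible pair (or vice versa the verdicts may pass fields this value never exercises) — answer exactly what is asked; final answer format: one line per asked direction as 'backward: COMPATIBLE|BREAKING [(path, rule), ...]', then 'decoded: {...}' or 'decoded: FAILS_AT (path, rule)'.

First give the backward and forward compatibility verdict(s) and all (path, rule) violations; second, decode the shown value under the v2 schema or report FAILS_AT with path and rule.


backward: BREAKING [(codes, R1)]; forward: BREAKING [(channel, R1)]; decoded: {"codes": {"a": true}, "rating": -0.5, "checksum": 0x1A2B, "quantity": 3}

each type pair in Invoice: writer, then reader
backward for Invoice (reader v2, writer v1):
  writer optional, map<string, bool> -> map<string, bool>: reader codes maps from writer codes
  writer optional, float64 -> float64: reader rating maps from writer rating
  writer required, bytes -> bytes: reader checksum maps from writer checksum
  writer required, int64 -> int64: reader quantity maps from writer quantity
  writer channel: unknown to reader
  rule R1 violated at codes
  => 1 violation(s): backward is BREAKING for Invoice
forward for Invoice (reader v1, writer v2):
  no writer field matches reader channel
  writer required, map<string, bool> -> map<string, bool>: reader codes maps from writer codes
  writer optional, float64 -> float64: reader rating maps from writer rating
  writer required, bytes -> bytes: reader checksum maps from writer checksum
  writer required, int64 -> int64: reader quantity maps from writer quantity
  rule R1 violated at channel
  => 1 violation(s): forward is BREAKING for Invoice
decoding the Invoice value with the v2 reader:
  codes := {"a": true}
  rating := -0.5
  checksum := 0x1A2B
  quantity := 3
  writer channel: no reader field; dropped
  => decoded: {"codes": {"a": true}, "rating": -0.5, "checksum": 0x1A2B, "quantity": 3}


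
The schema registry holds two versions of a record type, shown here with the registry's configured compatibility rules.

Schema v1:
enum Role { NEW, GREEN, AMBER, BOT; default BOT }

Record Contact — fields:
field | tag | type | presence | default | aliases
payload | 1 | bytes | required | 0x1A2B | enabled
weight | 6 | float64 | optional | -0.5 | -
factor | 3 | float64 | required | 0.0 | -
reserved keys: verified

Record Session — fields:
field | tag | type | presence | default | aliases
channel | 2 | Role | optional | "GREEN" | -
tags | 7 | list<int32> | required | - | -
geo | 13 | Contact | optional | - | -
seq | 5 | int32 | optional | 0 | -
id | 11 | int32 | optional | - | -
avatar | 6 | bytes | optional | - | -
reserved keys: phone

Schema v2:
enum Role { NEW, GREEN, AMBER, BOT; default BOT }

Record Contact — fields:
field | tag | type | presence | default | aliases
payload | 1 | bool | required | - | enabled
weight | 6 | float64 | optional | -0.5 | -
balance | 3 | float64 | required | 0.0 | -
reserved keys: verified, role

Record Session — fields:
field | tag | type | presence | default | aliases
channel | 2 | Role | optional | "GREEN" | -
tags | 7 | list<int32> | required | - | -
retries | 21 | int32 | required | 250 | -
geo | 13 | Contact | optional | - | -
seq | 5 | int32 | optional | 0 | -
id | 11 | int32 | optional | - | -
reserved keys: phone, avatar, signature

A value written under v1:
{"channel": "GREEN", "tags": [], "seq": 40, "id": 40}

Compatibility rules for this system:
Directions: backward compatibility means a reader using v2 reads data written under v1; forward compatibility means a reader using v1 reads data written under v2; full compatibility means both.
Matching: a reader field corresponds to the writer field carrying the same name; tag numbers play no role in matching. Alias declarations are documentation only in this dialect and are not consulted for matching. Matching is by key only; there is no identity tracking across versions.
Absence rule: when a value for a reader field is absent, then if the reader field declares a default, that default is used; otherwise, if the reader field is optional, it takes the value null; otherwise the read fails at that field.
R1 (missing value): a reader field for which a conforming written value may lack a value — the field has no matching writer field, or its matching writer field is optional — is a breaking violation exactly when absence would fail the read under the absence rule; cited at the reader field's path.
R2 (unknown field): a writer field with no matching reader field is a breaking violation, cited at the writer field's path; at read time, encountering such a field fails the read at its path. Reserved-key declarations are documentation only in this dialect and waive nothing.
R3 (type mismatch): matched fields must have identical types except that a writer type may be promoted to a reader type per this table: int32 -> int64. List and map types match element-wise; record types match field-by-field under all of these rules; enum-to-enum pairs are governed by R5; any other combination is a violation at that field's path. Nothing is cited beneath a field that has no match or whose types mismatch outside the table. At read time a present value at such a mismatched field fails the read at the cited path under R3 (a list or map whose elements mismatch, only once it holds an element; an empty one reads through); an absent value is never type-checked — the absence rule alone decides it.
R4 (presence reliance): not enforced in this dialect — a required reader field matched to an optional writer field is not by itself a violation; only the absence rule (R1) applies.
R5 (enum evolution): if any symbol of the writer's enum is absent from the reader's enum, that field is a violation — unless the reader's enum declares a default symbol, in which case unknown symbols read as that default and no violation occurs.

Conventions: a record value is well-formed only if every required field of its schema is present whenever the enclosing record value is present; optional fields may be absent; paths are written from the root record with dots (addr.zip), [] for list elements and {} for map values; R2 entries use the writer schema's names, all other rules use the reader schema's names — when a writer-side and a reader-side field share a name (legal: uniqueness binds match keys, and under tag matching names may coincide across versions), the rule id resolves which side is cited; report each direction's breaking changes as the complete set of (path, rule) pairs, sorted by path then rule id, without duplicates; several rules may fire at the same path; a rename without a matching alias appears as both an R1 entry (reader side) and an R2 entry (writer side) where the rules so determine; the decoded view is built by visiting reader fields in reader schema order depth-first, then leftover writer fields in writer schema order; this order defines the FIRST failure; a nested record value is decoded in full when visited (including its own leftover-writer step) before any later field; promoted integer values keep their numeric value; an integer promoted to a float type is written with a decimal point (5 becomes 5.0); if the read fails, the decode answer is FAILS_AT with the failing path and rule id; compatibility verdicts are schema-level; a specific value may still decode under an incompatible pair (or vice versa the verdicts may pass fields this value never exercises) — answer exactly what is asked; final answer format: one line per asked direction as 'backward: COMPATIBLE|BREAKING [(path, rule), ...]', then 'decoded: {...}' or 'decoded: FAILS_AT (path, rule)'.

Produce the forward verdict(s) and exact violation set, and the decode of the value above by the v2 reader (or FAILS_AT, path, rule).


in Session below, arrows point writer -> reader
checking forward for Session: reader v1 against writer v2:
  channel: paired with writer channel (Role -> Role; writer optional)
  tags: paired with writer tags (list<int32> -> list<int32>; writer required)
  geo: paired with writer geo (Contact -> Contact; writer optional)
  seq: paired with writer seq (int32 -> int32; writer optional)
  id: paired with writer id (int32 -> int32; writer optional)
  avatar has no writer counterpart
  retries (writer side), unknown to reader
  geo.payload: paired with writer geo.payload (bool -> bytes; writer required)
  geo.weight: paired with writer geo.weight (float64 -> float64; writer optional)
  geo.factor has no writer counterpart
  geo.balance (writer side), unknown to reader
  rule R2 violated at geo.balance
  rule R3 violated at geo.payload
  rule R2 violated at retries
  forward on Session therefore BREAKING (3)
decoding the Session value with the v2 reader:
  channel := "GREEN"
  tags := []
  retries := 250 (missing; default applied)
  geo := null (missing; optional => null)
  seq := 40
  id := 40
  => decoded: {"channel": "GREEN", "tags": [], "retries": 250, "geo": null, "seq": 40, "id": 40}

forward: BREAKING [(geo.balance, R2), (geo.payload, R3), (retries, R2)]; decoded: {"channel": "GREEN", "tags": [], "retries": 250, "geo": null, "seq": 40, "id": 40}


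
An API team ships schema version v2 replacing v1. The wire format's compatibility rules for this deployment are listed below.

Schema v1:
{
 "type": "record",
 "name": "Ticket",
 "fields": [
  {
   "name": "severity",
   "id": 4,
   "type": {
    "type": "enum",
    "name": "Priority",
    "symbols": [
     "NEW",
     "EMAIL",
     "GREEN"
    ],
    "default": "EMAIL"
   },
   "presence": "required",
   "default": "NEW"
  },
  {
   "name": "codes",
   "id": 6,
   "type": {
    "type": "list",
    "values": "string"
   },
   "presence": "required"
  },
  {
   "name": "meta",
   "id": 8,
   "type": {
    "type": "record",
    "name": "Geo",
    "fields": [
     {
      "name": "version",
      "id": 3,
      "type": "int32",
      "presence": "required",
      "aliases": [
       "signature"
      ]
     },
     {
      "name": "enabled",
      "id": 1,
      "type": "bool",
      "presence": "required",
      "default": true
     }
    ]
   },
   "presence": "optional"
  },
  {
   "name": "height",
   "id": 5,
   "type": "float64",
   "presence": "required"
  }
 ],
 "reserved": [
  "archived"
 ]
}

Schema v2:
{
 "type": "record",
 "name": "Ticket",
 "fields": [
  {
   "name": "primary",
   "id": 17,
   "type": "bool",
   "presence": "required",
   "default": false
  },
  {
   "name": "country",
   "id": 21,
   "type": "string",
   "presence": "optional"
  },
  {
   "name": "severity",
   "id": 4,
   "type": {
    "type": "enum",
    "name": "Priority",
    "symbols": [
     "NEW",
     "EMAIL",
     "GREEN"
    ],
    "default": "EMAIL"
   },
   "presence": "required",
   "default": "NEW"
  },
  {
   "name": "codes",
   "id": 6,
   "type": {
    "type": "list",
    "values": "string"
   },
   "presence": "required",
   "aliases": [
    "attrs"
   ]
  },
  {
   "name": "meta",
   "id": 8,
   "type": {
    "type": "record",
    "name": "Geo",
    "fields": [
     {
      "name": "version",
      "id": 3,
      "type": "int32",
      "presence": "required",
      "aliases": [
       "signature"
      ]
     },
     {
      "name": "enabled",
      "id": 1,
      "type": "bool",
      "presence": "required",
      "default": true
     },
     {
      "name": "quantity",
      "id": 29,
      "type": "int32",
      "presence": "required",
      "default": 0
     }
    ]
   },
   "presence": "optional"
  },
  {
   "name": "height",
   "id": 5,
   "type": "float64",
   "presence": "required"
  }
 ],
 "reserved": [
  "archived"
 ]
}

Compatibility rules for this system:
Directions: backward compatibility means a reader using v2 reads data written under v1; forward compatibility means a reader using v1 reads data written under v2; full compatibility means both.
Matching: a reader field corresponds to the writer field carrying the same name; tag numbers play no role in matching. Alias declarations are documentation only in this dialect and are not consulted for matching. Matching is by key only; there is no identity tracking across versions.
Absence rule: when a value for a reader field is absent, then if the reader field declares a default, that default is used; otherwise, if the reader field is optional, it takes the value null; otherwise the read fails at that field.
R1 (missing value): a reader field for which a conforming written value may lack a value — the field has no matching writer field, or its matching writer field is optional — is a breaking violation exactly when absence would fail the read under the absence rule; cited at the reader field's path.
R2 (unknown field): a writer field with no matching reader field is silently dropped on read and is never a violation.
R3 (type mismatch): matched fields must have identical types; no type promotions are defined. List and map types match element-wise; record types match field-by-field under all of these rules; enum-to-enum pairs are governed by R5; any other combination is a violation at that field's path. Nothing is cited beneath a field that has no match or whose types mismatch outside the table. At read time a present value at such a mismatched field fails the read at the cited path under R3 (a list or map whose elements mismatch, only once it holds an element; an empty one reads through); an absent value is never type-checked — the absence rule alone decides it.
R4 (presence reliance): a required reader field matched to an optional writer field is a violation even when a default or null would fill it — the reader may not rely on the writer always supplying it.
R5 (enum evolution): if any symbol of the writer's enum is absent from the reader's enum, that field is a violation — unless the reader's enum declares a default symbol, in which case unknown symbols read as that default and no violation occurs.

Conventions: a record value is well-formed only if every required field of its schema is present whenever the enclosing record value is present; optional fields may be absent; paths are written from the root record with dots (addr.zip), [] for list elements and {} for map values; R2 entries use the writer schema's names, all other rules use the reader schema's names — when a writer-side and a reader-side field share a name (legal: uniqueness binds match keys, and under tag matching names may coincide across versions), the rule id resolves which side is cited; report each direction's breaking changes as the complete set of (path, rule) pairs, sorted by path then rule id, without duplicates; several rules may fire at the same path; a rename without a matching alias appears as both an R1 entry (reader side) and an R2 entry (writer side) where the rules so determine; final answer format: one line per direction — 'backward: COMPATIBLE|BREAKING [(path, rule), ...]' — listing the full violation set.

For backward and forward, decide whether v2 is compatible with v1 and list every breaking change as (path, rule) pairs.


backward: COMPATIBLE []; forward: COMPATIBLE []

the writer's type comes first in each Ticket pair
checking backward for Ticket: reader v2 against writer v1:
  primary: no writer match
  country: no writer match
  Priority -> Priority, writer required: severity aligns to severity
  list<string> -> list<string>, writer required: codes aligns to codes
  Geo -> Geo, writer optional: meta aligns to meta
  float64 -> float64, writer required: height aligns to height
  int32 -> int32, writer required: meta.version aligns to meta.version
  bool -> bool, writer required: meta.enabled aligns to meta.enabled
  meta.quantity: no writer match
  => backward: COMPATIBLE
checking forward for Ticket: reader v1 against writer v2:
  Priority -> Priority, writer required: severity aligns to severity
  list<string> -> list<string>, writer required: codes aligns to codes
  Geo -> Geo, writer optional: meta aligns to meta
  float64 -> float64, writer required: height aligns to height
  leftover writer field: primary
  leftover writer field: country
  int32 -> int32, writer required: meta.version aligns to meta.version
  bool -> bool, writer required: meta.enabled aligns to meta.enabled
  leftover writer field: meta.quantity
  => forward: COMPATIBLE


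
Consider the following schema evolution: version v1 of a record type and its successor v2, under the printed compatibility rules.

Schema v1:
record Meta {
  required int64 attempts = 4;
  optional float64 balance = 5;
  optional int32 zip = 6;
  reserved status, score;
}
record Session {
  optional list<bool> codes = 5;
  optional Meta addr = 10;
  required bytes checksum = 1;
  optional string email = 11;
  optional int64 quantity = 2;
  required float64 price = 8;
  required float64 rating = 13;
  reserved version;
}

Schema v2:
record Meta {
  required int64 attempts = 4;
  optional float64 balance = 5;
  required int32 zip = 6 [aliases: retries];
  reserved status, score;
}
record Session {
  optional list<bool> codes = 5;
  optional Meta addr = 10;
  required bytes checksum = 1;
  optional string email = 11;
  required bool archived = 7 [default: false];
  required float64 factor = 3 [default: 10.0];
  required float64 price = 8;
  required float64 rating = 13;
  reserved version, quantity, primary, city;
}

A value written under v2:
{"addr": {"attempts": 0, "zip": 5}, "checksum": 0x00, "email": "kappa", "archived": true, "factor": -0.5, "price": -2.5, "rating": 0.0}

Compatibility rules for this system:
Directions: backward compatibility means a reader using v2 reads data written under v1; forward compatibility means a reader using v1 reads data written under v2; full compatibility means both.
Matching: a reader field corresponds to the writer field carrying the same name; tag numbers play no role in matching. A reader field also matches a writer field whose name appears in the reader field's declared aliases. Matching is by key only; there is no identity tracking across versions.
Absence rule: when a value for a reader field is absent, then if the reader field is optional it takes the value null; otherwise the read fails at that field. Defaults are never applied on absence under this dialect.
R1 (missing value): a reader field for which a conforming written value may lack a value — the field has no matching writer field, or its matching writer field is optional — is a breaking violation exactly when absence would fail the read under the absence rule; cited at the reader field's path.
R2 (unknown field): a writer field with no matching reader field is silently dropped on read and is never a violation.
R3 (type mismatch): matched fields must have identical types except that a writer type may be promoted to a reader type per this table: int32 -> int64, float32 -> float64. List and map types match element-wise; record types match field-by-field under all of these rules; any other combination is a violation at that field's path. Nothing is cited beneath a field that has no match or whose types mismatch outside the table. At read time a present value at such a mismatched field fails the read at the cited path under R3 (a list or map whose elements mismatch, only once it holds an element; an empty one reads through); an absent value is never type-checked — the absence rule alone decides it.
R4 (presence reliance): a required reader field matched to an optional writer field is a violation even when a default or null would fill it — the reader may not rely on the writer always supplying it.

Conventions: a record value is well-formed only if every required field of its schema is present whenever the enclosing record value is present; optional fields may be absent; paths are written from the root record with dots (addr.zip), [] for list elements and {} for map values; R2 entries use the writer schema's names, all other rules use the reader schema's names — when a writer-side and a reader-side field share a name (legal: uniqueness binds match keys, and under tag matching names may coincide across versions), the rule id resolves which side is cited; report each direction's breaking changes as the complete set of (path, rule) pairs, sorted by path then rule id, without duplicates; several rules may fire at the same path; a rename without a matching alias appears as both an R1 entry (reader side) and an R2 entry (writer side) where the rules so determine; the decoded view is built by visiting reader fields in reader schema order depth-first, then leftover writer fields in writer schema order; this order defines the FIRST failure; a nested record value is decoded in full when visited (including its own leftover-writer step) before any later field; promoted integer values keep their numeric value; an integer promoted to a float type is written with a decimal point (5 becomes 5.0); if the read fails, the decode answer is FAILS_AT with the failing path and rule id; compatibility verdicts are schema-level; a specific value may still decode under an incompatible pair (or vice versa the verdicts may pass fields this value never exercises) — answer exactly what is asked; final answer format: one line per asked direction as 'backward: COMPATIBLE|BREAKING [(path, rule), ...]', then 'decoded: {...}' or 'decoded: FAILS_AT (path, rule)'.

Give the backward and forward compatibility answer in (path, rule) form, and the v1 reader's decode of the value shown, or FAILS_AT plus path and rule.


backward: BREAKING [(addr.zip, R1), (addr.zip, R4), (archived, R1), (factor, R1)]; forward: COMPATIBLE []; decoded: {"codes": null, "addr": {"attempts": 0, "balance": null, "zip": 5}, "checksum": 0x00, "email": "kappa", "quantity": null, "price": -2.5, "rating": 0.0}

each type pair in Session: writer, then reader
backward pass over Session, reader schema v2, writer schema v1:
  codes <- codes (list<bool> -> list<bool>, writer optional)
  addr <- addr (Meta -> Meta, writer optional)
  checksum <- checksum (bytes -> bytes, writer required)
  email <- email (string -> string, writer optional)
  archived has no writer counterpart
  factor has no writer counterpart
  price <- price (float64 -> float64, writer required)
  rating <- rating (float64 -> float64, writer required)
  writer quantity: unknown to reader
  addr.attempts <- addr.attempts (int64 -> int64, writer required)
  addr.balance <- addr.balance (float64 -> float64, writer optional)
  addr.zip <- addr.zip (int32 -> int32, writer optional)
  R1 fires at addr.zip
  R4 fires at addr.zip
  R1 fires at archived
  R1 fires at factor
  => 4 violation(s): backward is BREAKING for Session
forward pass over Session, reader schema v1, writer schema v2:
  codes <- codes (list<bool> -> list<bool>, writer optional)
  addr <- addr (Meta -> Meta, writer optional)
  checksum <- checksum (bytes -> bytes, writer required)
  email <- email (string -> string, writer optional)
  quantity has no writer counterpart
  price <- price (float64 -> float64, writer required)
  rating <- rating (float64 -> float64, writer required)
  writer archived: unknown to reader
  writer factor: unknown to reader
  addr.attempts <- addr.attempts (int64 -> int64, writer required)
  addr.balance <- addr.balance (float64 -> float64, writer optional)
  addr.zip <- addr.zip (int32 -> int32, writer required)
  => no violations; forward on Session: COMPATIBLE
decode (reader v1):
  codes := null (missing; optional => null)
  addr.attempts := 0
  addr.balance := null (missing; optional => null)
  addr.zip := 5
  checksum := 0x00
  email := "kappa"
  quantity := null (missing; optional => null)
  price := -2.5
  rating := 0.0
  writer archived: no reader field; dropped
  writer factor: no reader field; dropped
  => decoded: {"codes": null, "addr": {"attempts": 0, "balance": null, "zip": 5}, "checksum": 0x00, "email": "kappa", "quantity": null, "price": -2.5, "rating": 0.0}


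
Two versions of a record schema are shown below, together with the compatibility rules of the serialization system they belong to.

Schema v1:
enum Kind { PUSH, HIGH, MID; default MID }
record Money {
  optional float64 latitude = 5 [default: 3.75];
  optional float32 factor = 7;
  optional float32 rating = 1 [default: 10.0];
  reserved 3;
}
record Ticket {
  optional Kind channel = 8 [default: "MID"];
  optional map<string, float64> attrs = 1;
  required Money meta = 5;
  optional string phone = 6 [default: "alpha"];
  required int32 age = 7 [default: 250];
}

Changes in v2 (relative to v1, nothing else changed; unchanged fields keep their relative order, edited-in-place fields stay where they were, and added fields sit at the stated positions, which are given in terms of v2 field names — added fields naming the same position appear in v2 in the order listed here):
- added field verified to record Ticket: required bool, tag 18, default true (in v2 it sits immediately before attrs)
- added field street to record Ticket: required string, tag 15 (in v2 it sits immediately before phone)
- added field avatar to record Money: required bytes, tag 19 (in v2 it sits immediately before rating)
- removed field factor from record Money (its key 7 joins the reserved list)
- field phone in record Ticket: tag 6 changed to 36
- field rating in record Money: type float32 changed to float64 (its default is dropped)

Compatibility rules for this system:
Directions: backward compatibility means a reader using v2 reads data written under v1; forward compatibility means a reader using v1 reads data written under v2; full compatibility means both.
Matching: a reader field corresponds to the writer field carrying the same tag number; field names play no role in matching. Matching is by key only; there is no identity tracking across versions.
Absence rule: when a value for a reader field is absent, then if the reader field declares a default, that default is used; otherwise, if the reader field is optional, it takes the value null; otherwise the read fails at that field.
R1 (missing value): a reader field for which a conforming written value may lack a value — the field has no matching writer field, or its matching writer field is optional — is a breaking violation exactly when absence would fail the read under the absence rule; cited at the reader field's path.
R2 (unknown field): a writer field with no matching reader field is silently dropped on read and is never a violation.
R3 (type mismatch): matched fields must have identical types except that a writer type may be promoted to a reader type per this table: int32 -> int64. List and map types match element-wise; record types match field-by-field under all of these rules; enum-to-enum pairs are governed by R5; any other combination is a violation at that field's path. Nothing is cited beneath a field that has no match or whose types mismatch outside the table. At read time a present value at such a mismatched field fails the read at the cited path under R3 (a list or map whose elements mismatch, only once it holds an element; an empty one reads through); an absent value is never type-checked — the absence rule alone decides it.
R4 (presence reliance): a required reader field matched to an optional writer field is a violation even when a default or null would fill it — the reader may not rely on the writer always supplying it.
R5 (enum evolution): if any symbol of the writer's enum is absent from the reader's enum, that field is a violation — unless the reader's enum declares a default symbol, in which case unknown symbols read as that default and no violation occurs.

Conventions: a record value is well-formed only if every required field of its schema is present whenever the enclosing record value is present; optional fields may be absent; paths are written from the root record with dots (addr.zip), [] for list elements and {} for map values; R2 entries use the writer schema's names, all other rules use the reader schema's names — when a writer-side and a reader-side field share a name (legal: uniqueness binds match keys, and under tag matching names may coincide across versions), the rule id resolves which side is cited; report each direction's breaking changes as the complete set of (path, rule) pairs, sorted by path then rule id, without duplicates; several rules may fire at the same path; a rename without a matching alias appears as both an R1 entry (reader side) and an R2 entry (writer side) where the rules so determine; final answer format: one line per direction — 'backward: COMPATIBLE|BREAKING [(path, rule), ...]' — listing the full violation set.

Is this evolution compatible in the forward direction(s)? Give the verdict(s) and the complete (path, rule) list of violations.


forward: BREAKING [(meta.rating, R3)]

each type pair in Ticket: writer, then reader
forward pass over Ticket, reader schema v1, writer schema v2:
  channel <- channel (Kind -> Kind, writer optional)
  attrs <- attrs (map<string, float64> -> map<string, float64>, writer optional)
  meta <- meta (Money -> Money, writer required)
  no writer field matches reader phone
  age <- age (int32 -> int32, writer required)
  leftover writer field: verified
  leftover writer field: street
  leftover writer field: phone
  meta.latitude <- meta.latitude (float64 -> float64, writer optional)
  no writer field matches reader meta.factor
  meta.rating <- meta.rating (float64 -> float32, writer optional)
  leftover writer field: meta.avatar
  breaking: (meta.rating, R3)
  => 1 violation(s): forward is BREAKING for Ticket
ruling out the remaining Ticket differences:
  added field avatar to record Money: required bytes, tag 19 (in v2 it sits immediately before rating) -> fires only in the backward direction of Ticket, which is not asked here
  added field verified to record Ticket: required bool, tag 18, default true (in v2 it sits immediately before attrs) -> fires no rule on Ticket, leaving the asked answer as it is
  added field street to record Ticket: required string, tag 15 (in v2 it sits immediately before phone) -> fires only in the backward direction of Ticket, which is not asked here
  removed field factor from record Money (its key 7 joins the reserved list) -> fires no rule on Ticket, leaving the asked answer as it is
  field phone in record Ticket: tag 6 changed to 36 -> fires no rule on Ticket, leaving the asked answer as it is
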